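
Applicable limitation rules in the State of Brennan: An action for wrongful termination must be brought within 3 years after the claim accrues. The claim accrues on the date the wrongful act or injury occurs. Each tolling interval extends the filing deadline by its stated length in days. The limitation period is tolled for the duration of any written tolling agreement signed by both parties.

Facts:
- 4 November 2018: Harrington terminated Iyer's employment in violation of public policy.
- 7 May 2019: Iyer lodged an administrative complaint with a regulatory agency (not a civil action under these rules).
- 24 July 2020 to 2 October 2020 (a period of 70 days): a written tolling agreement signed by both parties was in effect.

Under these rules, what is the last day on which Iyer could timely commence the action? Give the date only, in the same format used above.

The claim accrued on 4 November 2018, when the wrongful act occurred.
3 years from 4 November 2018 is 4 November 2021.
Because the written tolling agreement ran from 24 July 2020 to 2 October 2020, the deadline is extended by 70 days to 13 January 2022.
The other events in the timeline have no effect on the limitation period under the stated rules.

13 January 2022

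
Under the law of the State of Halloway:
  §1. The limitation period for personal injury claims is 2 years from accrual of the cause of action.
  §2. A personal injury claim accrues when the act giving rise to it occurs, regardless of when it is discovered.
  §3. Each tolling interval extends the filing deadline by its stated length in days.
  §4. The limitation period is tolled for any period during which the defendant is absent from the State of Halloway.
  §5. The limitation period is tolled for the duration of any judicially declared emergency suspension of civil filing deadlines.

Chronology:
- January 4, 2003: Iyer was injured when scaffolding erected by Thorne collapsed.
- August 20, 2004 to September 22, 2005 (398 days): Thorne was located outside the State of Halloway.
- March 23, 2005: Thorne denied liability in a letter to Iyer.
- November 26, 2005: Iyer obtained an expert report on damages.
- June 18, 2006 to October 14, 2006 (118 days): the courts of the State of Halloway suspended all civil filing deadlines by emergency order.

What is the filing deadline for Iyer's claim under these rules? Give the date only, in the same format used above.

The limitation period began to run on January 4, 2003.
2 years from January 4, 2003 is January 4, 2005.
The defendant's absence from the jurisdiction from August 20, 2004 to September 22, 2005 tolled the period for 398 days, extending the deadline to February 6, 2006.
By the time the emergency suspension of filing deadlines began on June 18, 2006, the limitation period had already expired on February 6, 2006; that interval cannot revive it.
None of the other events listed affects the running of the period under the stated rules.

February 6, 2006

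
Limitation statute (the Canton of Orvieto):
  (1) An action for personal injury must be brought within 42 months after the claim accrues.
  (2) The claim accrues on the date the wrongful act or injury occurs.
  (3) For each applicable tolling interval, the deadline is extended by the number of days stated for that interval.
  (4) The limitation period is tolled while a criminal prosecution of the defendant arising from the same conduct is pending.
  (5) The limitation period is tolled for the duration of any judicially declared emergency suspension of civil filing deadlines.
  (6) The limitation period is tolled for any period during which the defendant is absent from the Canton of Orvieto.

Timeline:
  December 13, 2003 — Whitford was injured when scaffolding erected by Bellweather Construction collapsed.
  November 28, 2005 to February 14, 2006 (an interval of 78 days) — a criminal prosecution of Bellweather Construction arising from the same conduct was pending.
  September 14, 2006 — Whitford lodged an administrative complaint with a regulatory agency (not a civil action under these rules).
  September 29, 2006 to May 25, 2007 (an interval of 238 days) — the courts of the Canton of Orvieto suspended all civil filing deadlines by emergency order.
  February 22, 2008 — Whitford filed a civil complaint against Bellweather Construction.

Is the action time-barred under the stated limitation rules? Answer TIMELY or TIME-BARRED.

TIMELY

The limitation period began to run on December 13, 2003.
Adding the 42 months base period to December 13, 2003 gives a deadline of June 13, 2007, before any tolling.
Because the pending criminal prosecution ran from November 28, 2005 to February 14, 2006, the deadline is extended by 78 days to August 30, 2007.
The period was tolled for 238 days by the emergency suspension of filing deadlines (September 29, 2006 to May 25, 2007), pushing the deadline to April 24, 2008.
Nothing else in the chronology tolls or restarts the period.
The February 22, 2008 filing precedes the April 24, 2008 deadline; the claim is timely.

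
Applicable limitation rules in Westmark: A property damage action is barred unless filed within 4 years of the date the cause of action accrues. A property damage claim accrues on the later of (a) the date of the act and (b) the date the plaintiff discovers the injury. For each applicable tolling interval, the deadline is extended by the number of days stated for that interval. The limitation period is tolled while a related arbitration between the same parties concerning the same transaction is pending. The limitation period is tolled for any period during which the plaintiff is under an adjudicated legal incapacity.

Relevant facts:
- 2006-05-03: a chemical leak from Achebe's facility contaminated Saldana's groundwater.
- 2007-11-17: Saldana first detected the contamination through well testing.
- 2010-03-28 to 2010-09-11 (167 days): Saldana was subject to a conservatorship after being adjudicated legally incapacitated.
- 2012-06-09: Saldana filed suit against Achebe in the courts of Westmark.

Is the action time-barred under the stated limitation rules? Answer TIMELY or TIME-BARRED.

TIME-BARRED

Because discovery on 2007-11-17 post-dates the 2006-05-03 act, accrual under the later-of rule falls on 2007-11-17.
Adding the 4 years base period to 2007-11-17 gives a deadline of 2011-11-17, before any tolling.
The plaintiff's legal incapacity from 2010-03-28 to 2010-09-11 tolled the period for 167 days, extending the deadline to 2012-05-02.
The 2012-06-09 filing falls after the 2012-05-02 deadline; the claim is time-barred.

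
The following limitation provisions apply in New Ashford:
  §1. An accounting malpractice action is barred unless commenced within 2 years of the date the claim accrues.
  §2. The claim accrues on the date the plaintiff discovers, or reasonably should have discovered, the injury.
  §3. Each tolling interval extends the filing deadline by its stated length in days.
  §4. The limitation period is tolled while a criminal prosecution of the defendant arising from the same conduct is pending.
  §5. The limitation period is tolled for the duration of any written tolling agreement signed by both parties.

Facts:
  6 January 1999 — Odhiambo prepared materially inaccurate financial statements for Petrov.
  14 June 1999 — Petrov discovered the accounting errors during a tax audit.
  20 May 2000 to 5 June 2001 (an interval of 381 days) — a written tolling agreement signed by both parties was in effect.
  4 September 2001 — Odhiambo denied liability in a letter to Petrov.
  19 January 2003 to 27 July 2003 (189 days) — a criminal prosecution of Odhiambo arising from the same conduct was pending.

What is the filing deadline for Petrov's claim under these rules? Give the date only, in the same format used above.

Accrual is tied to discovery, so the period began on 14 June 1999 rather than on 6 January 1999 when the act occurred.
2 years from 14 June 1999 is 14 June 2001.
The period was tolled for 381 days by the written tolling agreement (20 May 2000 to 5 June 2001), pushing the deadline to 30 June 2002.
By the time the pending criminal prosecution began on 19 January 2003, the limitation period had already expired on 30 June 2002; that interval cannot revive it.
None of the other events listed affects the running of the period under the stated rules.

30 June 2002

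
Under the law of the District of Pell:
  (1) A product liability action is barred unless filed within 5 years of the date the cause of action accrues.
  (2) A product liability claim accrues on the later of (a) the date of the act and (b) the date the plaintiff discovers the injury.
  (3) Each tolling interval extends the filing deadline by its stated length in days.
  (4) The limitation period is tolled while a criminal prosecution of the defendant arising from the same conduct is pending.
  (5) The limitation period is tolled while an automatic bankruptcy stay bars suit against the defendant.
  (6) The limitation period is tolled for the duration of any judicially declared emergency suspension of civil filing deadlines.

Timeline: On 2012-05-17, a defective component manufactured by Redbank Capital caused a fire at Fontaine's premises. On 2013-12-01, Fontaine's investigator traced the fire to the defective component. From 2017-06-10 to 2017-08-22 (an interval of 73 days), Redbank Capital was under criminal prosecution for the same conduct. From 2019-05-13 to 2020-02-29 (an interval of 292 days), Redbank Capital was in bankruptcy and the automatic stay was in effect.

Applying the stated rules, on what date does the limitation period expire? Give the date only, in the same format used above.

Taking the later of the act (2012-05-17) and discovery (2013-12-01), the claim accrued on 2013-12-01.
Adding the 5 years base period to 2013-12-01 gives a deadline of 2018-12-01, before any tolling.
The period was tolled for 73 days by the pending criminal prosecution (2017-06-10 to 2017-08-22), pushing the deadline to 2019-02-12.
The automatic bankruptcy stay from 2019-05-13 to 2020-02-29 began after the period had already run on 2019-02-12, so it has no tolling effect.

2019-02-12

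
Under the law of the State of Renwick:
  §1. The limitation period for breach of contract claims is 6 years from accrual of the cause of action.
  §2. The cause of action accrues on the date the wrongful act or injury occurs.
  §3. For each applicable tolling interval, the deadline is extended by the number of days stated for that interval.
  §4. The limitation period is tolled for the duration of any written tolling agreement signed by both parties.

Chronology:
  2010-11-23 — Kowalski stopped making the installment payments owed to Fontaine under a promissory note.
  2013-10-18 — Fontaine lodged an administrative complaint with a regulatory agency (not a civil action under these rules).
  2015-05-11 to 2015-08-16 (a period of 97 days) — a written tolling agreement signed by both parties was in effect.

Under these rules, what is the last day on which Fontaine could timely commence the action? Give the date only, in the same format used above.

The claim accrued on 2010-11-23, when the wrongful act occurred.
The untolled deadline — 6 years after 2010-11-23 — is 2016-11-23.
The written tolling agreement from 2015-05-11 to 2015-08-16 tolled the period for 97 days, extending the deadline to 2017-02-28.
Nothing else in the chronology tolls or restarts the period.

2017-02-28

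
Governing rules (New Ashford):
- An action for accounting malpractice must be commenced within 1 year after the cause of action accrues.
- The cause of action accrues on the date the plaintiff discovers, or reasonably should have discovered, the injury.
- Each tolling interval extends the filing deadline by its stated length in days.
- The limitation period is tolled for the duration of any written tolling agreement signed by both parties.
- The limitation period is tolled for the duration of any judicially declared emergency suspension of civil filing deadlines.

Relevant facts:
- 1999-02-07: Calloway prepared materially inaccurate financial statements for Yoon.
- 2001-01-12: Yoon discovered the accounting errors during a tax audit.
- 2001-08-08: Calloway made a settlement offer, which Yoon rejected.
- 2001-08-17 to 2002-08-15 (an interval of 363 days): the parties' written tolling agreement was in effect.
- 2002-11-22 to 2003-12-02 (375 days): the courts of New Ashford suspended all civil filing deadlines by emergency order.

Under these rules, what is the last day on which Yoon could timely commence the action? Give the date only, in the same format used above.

2004-01-20

Accrual is tied to discovery, so the period began on 2001-01-12 rather than on 1999-02-07 when the act occurred.
The untolled deadline — 1 year after 2001-01-12 — is 2002-01-12.
Because the written tolling agreement ran from 2001-08-17 to 2002-08-15, the deadline is extended by 363 days to 2003-01-10.
The period was tolled for 375 days by the emergency suspension of filing deadlines (2002-11-22 to 2003-12-02), pushing the deadline to 2004-01-20.
Nothing else in the chronology tolls or restarts the period.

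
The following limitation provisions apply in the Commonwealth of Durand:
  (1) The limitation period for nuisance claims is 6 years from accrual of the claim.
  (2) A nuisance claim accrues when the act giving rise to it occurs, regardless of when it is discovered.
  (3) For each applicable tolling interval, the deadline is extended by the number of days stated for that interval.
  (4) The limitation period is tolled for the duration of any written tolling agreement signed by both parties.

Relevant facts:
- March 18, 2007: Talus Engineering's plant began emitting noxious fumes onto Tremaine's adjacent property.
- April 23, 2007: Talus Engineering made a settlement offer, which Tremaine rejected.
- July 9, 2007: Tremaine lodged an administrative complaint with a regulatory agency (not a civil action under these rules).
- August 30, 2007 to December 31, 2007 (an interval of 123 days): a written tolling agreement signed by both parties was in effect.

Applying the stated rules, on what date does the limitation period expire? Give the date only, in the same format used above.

July 19, 2013

The claim accrued on March 18, 2007, when the wrongful act occurred.
6 years from March 18, 2007 is March 18, 2013.
The written tolling agreement from August 30, 2007 to December 31, 2007 tolled the period for 123 days, extending the deadline to July 19, 2013.
None of the other events listed affects the running of the period under the stated rules.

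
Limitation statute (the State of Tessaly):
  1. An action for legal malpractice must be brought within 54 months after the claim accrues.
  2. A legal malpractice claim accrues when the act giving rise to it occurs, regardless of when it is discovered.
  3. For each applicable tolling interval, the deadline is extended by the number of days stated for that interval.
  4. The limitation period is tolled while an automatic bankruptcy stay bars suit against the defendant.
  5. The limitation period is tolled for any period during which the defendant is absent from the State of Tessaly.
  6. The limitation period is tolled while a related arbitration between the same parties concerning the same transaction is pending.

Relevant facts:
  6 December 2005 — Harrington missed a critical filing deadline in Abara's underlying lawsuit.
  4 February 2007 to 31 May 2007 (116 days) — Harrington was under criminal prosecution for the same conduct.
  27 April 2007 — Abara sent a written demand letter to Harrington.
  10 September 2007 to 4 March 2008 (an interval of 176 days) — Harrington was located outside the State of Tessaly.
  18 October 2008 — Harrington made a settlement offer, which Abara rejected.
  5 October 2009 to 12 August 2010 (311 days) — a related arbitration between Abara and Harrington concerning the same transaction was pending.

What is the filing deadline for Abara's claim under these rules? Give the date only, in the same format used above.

6 October 2011

The claim accrued on 6 December 2005, the date of the act.
The untolled deadline — 54 months after 6 December 2005 — is 6 June 2010.
The defendant's absence from the jurisdiction from 10 September 2007 to 4 March 2008 tolled the period for 176 days, extending the deadline to 29 November 2010.
Because the pending related arbitration ran from 5 October 2009 to 12 August 2010, the deadline is extended by 311 days to 6 October 2011.
Although a criminal prosecution ran from 4 February 2007 to 31 May 2007, the stated rules do not make that a tolling event, so it is disregarded.
The other events in the timeline have no effect on the limitation period under the stated rules.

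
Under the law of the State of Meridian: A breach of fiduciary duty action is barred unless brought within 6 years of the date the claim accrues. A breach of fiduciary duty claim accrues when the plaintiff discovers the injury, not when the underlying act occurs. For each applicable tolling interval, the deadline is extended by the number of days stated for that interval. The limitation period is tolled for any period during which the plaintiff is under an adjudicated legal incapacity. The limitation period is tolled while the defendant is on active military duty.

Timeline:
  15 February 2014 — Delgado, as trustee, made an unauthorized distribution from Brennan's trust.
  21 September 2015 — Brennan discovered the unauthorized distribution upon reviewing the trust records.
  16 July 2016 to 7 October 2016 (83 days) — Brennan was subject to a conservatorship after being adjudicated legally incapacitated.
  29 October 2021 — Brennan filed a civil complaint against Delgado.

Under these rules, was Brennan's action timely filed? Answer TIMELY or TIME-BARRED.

TIMELY

The claim did not accrue until Brennan discovered the injury on 21 September 2015; the 15 February 2014 act date does not start the clock under the stated rule.
Adding the 6 years base period to 21 September 2015 gives a deadline of 21 September 2021, before any tolling.
The plaintiff's legal incapacity from 16 July 2016 to 7 October 2016 tolled the period for 83 days, extending the deadline to 13 December 2021.
Brennan filed on 29 October 2021, before the 13 December 2021 deadline, so the action is timely.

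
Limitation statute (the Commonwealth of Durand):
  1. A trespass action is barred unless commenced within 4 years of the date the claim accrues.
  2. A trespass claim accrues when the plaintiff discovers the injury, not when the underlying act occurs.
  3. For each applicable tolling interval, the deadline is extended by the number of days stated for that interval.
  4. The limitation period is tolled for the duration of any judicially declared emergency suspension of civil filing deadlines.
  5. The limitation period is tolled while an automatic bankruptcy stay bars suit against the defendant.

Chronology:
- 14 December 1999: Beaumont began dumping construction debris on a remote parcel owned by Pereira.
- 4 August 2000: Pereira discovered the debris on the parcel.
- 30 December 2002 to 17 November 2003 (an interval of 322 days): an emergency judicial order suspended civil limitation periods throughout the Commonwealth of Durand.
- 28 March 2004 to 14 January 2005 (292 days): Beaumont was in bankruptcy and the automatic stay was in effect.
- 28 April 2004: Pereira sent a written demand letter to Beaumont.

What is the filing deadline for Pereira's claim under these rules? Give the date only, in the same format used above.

10 April 2006

Under the discovery rule, the claim accrued on 4 August 2000, when Pereira discovered the injury — not on the 14 December 1999 date of the underlying act.
The untolled deadline — 4 years after 4 August 2000 — is 4 August 2004.
The emergency suspension of filing deadlines from 30 December 2002 to 17 November 2003 tolled the period for 322 days, extending the deadline to 22 June 2005.
The automatic bankruptcy stay from 28 March 2004 to 14 January 2005 tolled the period for 292 days, extending the deadline to 10 April 2006.
None of the other events listed affects the running of the period under the stated rules.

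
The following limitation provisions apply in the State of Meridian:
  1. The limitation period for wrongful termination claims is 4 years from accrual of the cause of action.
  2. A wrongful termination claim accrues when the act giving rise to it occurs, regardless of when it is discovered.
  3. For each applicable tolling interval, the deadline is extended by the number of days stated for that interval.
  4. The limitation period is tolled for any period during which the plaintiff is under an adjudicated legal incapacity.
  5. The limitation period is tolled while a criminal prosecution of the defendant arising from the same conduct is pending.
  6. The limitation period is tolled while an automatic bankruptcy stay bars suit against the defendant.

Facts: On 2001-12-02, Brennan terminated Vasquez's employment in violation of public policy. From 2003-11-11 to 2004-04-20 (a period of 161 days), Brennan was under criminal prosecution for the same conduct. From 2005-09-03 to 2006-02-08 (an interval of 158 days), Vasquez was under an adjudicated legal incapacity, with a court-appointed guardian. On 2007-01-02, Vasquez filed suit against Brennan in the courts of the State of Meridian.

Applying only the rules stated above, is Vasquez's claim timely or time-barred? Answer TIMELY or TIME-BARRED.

TIME-BARRED

The claim accrued on 2001-12-02, when the wrongful act occurred.
Adding the 4 years base period to 2001-12-02 gives a deadline of 2005-12-02, before any tolling.
The period was tolled for 161 days by the pending criminal prosecution (2003-11-11 to 2004-04-20), pushing the deadline to 2006-05-12.
The plaintiff's legal incapacity from 2005-09-03 to 2006-02-08 tolled the period for 158 days, extending the deadline to 2006-10-17.
The 2007-01-02 filing falls after the 2006-10-17 deadline; the claim is time-barred.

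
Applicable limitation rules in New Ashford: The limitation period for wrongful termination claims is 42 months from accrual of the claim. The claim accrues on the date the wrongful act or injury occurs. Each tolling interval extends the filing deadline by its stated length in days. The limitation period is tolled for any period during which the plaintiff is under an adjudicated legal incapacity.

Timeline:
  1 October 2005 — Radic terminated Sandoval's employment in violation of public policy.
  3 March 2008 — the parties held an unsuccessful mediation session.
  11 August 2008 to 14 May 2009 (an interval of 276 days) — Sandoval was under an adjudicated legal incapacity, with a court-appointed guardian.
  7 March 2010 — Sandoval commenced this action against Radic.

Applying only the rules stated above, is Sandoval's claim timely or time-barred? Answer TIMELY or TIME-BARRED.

TIME-BARRED

The claim accrued on 1 October 2005, the date of the act.
The untolled deadline — 42 months after 1 October 2005 — is 1 April 2009.
Because the plaintiff's legal incapacity ran from 11 August 2008 to 14 May 2009, the deadline is extended by 276 days to 2 January 2010.
None of the other events listed affects the running of the period under the stated rules.
Sandoval filed on 7 March 2010, after the 2 January 2010 deadline, so the action is time-barred.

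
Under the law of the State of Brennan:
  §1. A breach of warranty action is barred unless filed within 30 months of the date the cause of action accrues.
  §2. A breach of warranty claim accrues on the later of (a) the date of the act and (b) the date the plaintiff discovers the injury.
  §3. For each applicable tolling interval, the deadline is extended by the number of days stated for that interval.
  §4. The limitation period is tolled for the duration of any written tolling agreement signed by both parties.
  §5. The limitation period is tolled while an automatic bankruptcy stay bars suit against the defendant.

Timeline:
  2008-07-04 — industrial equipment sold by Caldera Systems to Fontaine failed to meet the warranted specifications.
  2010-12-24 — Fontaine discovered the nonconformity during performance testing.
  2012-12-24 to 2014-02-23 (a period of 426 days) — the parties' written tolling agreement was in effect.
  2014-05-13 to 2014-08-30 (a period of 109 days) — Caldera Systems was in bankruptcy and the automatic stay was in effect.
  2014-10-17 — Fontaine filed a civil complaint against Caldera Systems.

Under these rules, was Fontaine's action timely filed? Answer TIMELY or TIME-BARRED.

Taking the later of the act (2008-07-04) and discovery (2010-12-24), the claim accrued on 2010-12-24.
30 months from 2010-12-24 is 2013-06-24.
The period was tolled for 426 days by the written tolling agreement (2012-12-24 to 2014-02-23), pushing the deadline to 2014-08-24.
The period was tolled for 109 days by the automatic bankruptcy stay (2014-05-13 to 2014-08-30), pushing the deadline to 2014-12-11.
The 2014-10-17 filing precedes the 2014-12-11 deadline; the claim is timely.

TIMELY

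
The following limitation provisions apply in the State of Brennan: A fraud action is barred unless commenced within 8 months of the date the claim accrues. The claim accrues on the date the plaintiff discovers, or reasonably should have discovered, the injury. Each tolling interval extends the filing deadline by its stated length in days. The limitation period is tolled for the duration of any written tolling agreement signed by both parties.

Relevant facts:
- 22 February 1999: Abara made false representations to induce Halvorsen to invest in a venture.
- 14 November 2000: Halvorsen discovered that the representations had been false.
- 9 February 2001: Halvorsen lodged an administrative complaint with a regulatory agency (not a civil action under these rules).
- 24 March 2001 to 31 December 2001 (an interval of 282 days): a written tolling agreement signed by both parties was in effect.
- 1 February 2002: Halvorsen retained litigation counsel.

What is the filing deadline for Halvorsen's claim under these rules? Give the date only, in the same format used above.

The claim did not accrue until Halvorsen discovered the injury on 14 November 2000; the 22 February 1999 act date does not start the clock under the stated rule.
8 months from 14 November 2000 is 14 July 2001.
The period was tolled for 282 days by the written tolling agreement (24 March 2001 to 31 December 2001), pushing the deadline to 22 April 2002.
The other events in the timeline have no effect on the limitation period under the stated rules.

22 April 2002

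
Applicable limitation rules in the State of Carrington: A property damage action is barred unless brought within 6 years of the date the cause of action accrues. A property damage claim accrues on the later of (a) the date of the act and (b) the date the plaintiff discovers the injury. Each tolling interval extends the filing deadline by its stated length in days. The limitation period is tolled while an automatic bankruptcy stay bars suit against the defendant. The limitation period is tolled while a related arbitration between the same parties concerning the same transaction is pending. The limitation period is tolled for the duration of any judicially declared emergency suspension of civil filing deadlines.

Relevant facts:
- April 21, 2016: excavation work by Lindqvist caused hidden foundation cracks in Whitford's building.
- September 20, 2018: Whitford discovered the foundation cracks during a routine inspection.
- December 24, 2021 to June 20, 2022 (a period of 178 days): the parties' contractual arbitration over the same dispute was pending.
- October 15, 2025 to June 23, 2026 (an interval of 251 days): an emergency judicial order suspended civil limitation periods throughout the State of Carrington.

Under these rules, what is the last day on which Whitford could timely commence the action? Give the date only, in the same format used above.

March 17, 2025

Because discovery on September 20, 2018 post-dates the April 21, 2016 act, accrual under the later-of rule falls on September 20, 2018.
6 years from September 20, 2018 is September 20, 2024.
The period was tolled for 178 days by the pending related arbitration (December 24, 2021 to June 20, 2022), pushing the deadline to March 17, 2025.
By the time the emergency suspension of filing deadlines began on October 15, 2025, the limitation period had already expired on March 17, 2025; that interval cannot revive it.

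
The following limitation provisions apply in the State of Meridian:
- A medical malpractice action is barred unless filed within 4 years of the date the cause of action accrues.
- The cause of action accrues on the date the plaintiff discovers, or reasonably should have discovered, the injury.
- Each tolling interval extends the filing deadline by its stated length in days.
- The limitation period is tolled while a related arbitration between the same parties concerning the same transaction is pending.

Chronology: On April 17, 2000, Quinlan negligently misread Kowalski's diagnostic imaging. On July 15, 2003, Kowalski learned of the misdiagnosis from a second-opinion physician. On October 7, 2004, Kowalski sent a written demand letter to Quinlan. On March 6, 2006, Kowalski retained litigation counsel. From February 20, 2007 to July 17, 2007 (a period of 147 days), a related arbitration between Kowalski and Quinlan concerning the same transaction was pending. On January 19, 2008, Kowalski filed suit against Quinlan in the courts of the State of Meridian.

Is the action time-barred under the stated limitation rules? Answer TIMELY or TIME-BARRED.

TIME-BARRED

The claim did not accrue until Kowalski discovered the injury on July 15, 2003; the April 17, 2000 act date does not start the clock under the stated rule.
Adding the 4 years base period to July 15, 2003 gives a deadline of July 15, 2007, before any tolling.
The period was tolled for 147 days by the pending related arbitration (February 20, 2007 to July 17, 2007), pushing the deadline to December 9, 2007.
Nothing else in the chronology tolls or restarts the period.
The January 19, 2008 filing falls after the December 9, 2007 deadline; the claim is time-barred.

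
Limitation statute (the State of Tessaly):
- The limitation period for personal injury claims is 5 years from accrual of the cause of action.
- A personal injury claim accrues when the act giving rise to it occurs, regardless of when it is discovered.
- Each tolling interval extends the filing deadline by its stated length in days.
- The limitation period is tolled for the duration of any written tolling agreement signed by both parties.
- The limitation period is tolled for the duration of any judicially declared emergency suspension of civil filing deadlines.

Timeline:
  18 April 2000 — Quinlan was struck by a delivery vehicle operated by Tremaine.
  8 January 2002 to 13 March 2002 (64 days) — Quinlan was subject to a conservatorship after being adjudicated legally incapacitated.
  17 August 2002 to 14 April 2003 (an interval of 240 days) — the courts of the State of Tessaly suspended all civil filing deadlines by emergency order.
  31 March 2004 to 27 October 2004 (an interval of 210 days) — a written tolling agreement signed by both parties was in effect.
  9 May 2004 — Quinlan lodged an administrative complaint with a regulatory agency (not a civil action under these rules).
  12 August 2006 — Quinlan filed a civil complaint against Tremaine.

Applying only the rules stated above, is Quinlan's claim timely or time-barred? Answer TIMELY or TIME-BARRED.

The limitation period began to run on 18 April 2000.
5 years from 18 April 2000 is 18 April 2005.
Because the emergency suspension of filing deadlines ran from 17 August 2002 to 14 April 2003, the deadline is extended by 240 days to 14 December 2005.
The written tolling agreement from 31 March 2004 to 27 October 2004 tolled the period for 210 days, extending the deadline to 12 July 2006.
Although the plaintiff's incapacity ran from 8 January 2002 to 13 March 2002, the stated rules do not make that a tolling event, so it is disregarded.
Nothing else in the chronology tolls or restarts the period.
Filing on 12 August 2006 missed the 12 July 2006 deadline — the action is time-barred.

TIME-BARRED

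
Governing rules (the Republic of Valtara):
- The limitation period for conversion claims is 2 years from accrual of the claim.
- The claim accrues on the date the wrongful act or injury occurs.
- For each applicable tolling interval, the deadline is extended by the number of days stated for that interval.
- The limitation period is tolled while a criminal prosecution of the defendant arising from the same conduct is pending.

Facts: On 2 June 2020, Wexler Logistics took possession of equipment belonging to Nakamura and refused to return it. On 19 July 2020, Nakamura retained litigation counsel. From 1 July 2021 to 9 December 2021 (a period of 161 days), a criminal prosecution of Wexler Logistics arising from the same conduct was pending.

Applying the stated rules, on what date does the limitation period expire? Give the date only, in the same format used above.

The claim accrued on 2 June 2020, when the wrongful act occurred.
The untolled deadline — 2 years after 2 June 2020 — is 2 June 2022.
The period was tolled for 161 days by the pending criminal prosecution (1 July 2021 to 9 December 2021), pushing the deadline to 10 November 2022.
Nothing else in the chronology tolls or restarts the period.

10 November 2022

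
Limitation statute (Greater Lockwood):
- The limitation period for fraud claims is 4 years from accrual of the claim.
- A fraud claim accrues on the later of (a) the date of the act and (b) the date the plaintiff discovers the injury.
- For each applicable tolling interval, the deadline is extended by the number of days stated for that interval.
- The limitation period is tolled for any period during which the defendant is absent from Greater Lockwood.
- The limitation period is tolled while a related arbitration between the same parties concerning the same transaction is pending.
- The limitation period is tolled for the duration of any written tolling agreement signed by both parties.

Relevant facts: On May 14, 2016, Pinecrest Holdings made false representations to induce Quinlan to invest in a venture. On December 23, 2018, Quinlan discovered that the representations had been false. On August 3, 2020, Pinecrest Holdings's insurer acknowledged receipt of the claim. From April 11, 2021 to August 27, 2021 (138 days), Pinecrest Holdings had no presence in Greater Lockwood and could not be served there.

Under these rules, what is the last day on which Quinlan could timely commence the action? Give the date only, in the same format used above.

May 10, 2023

Because discovery on December 23, 2018 post-dates the May 14, 2016 act, accrual under the later-of rule falls on December 23, 2018.
Adding the 4 years base period to December 23, 2018 gives a deadline of December 23, 2022, before any tolling.
The defendant's absence from the jurisdiction from April 11, 2021 to August 27, 2021 tolled the period for 138 days, extending the deadline to May 10, 2023.
Nothing else in the chronology tolls or restarts the period.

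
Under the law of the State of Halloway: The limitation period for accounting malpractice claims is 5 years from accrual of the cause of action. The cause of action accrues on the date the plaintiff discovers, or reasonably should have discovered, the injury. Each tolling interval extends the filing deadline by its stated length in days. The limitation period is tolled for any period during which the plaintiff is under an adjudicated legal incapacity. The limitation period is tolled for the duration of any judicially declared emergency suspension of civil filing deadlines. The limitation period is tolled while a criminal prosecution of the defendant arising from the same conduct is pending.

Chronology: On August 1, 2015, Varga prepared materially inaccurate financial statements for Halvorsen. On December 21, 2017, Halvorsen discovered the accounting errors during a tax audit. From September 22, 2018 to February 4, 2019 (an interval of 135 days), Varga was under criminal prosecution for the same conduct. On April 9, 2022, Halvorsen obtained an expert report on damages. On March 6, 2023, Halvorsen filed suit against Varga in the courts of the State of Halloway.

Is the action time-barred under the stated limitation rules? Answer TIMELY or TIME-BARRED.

Under the discovery rule, the claim accrued on December 21, 2017, when Halvorsen discovered the injury — not on the August 1, 2015 date of the underlying act.
5 years from December 21, 2017 is December 21, 2022.
Because the pending criminal prosecution ran from September 22, 2018 to February 4, 2019, the deadline is extended by 135 days to May 5, 2023.
The other events in the timeline have no effect on the limitation period under the stated rules.
Halvorsen filed on March 6, 2023, before the May 5, 2023 deadline, so the action is timely.

TIMELY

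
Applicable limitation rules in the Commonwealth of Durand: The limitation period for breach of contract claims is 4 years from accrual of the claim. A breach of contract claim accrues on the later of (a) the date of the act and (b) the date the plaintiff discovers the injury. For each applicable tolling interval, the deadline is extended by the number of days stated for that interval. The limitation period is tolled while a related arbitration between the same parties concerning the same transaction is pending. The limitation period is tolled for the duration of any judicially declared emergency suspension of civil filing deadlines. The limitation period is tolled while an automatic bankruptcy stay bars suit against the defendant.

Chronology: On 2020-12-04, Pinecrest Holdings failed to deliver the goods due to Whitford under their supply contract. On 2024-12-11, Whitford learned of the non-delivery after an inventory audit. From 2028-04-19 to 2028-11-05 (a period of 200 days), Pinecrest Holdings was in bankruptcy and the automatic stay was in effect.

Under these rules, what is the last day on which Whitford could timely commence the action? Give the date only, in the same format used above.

2029-06-29

Because discovery on 2024-12-11 post-dates the 2020-12-04 act, accrual under the later-of rule falls on 2024-12-11.
Adding the 4 years base period to 2024-12-11 gives a deadline of 2028-12-11, before any tolling.
The automatic bankruptcy stay from 2028-04-19 to 2028-11-05 tolled the period for 200 days, extending the deadline to 2029-06-29.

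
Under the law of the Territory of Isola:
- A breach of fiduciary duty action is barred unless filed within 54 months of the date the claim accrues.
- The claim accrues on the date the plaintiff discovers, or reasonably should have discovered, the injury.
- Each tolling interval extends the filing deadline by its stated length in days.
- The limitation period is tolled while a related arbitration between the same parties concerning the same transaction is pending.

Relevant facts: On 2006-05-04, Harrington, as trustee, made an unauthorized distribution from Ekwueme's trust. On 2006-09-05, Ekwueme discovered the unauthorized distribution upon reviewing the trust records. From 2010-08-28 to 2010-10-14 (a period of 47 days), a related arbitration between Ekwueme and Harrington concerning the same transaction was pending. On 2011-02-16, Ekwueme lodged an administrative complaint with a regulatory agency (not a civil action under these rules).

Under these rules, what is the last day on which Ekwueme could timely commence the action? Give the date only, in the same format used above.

2011-04-21

Accrual is tied to discovery, so the period began on 2006-09-05 rather than on 2006-05-04 when the act occurred.
The untolled deadline — 54 months after 2006-09-05 — is 2011-03-05.
The period was tolled for 47 days by the pending related arbitration (2010-08-28 to 2010-10-14), pushing the deadline to 2011-04-21.
None of the other events listed affects the running of the period under the stated rules.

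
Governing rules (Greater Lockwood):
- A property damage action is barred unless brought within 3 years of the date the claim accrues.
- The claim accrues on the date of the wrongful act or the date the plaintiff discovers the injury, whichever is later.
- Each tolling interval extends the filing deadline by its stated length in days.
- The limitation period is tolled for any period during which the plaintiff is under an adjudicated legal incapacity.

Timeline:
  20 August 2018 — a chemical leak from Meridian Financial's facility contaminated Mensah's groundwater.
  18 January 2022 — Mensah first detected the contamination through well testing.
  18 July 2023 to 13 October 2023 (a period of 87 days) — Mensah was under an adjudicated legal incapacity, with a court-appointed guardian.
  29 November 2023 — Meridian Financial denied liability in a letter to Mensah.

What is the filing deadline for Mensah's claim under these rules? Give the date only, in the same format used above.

15 April 2025

Because discovery on 18 January 2022 post-dates the 20 August 2018 act, accrual under the later-of rule falls on 18 January 2022.
The untolled deadline — 3 years after 18 January 2022 — is 18 January 2025.
Because the plaintiff's legal incapacity ran from 18 July 2023 to 13 October 2023, the deadline is extended by 87 days to 15 April 2025.
None of the other events listed affects the running of the period under the stated rules.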